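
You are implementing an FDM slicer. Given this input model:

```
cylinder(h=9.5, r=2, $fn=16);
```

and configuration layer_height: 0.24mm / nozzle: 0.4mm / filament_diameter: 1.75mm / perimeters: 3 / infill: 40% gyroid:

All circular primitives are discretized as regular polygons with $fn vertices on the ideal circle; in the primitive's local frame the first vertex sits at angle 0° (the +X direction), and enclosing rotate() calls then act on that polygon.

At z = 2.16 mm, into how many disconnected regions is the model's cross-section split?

1

At z = 2.16 mm: the r=2 cylinder contributes a regular 16-gon of circumradius 2. The result has 1 disconnected region.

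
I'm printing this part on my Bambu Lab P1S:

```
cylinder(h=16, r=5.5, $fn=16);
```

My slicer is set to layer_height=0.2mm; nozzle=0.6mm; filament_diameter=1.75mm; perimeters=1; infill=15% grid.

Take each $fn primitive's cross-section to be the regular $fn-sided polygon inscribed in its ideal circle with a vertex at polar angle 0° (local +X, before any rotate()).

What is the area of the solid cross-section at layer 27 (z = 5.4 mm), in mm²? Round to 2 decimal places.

At z = 5.4 mm: the cylinder: section is a regular 16-gon, circumradius r=5.5 (area = (16/2)·5.500²·sin(360°/16) = 92.61 mm²). Overall, the cross-section is a single solid region. Net area = 92.61 mm².

92.61 mm²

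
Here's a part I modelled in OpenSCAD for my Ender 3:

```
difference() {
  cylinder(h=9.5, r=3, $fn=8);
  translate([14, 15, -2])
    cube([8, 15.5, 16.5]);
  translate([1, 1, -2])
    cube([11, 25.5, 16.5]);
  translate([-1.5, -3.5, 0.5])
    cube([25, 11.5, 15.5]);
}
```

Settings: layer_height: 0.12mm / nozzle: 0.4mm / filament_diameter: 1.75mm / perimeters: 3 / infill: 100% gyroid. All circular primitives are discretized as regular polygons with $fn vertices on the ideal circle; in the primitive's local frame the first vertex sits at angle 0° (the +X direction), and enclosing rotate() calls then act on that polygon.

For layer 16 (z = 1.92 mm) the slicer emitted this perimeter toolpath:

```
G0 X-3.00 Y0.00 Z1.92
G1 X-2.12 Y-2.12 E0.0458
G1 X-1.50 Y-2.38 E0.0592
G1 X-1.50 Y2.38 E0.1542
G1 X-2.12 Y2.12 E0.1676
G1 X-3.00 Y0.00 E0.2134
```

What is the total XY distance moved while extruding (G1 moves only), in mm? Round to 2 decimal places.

Sum the Euclidean lengths of each G1 segment: total = 10.70 mm.

10.70 mm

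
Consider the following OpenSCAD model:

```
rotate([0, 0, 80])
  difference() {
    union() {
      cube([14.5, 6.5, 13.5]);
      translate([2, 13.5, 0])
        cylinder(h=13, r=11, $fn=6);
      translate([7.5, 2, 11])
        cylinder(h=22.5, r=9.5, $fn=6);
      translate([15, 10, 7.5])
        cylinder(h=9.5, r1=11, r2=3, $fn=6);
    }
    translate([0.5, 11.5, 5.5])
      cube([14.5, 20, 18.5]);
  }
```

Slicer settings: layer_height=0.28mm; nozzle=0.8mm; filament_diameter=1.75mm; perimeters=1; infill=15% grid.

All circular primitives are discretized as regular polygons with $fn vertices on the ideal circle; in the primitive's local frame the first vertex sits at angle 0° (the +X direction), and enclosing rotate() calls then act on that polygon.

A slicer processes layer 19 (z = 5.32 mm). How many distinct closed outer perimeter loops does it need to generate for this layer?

1

At z = 5.32 mm: the cube is present — its section is the full 14.5×6.5 rectangle; the r=11 cylinder at (2, 13.5) contributes a regular 6-gon of circumradius 11; the cylinder at (7.5, 2) does not reach this height (z outside [11, 33.5]); the cone at (15, 10) does not reach this height (z outside [7.5, 17]); Merging all regions: the regions partially overlap (shared area 20.79 mm²), so overlapping operands fuse into one piece — 1 connected region; the cube at (0.5, 11.5) is absent (z outside [5.5, 24]); Taking the first minus the rest: none of the subtracted shapes is present at this height, so the result so far is unchanged — 1 connected region; (whole slice rotated 80° about Z — lengths, areas and connectivity unchanged). The result has 1 disconnected region.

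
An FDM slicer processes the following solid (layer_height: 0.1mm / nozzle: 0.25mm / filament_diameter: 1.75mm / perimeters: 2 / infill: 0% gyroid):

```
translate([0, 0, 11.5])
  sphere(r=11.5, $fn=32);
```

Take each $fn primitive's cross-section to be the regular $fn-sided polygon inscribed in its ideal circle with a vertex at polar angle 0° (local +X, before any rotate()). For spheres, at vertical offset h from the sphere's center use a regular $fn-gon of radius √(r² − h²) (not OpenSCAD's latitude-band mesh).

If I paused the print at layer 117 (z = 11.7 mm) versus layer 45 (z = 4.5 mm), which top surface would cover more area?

layer 117 (z = 11.7 mm)

Layer 117 (z = 11.7): the r=11.5 sphere slices to a regular 32-gon of circumradius 11.498 (√(r²−h²) with h=0.2 from center) (area = (32/2)·11.498²·sin(360°/32) = 412.69 mm²). So its area = 412.69 mm². Layer 45 (z = 4.5): the r=11.5 sphere contributes a regular 32-gon of circumradius √(11.5²−7²) = 9.124 (area = (32/2)·9.124²·sin(360°/32) = 259.86 mm²). So its area = 259.86 mm². Layer 117 is larger (412.69 vs 259.86 mm²).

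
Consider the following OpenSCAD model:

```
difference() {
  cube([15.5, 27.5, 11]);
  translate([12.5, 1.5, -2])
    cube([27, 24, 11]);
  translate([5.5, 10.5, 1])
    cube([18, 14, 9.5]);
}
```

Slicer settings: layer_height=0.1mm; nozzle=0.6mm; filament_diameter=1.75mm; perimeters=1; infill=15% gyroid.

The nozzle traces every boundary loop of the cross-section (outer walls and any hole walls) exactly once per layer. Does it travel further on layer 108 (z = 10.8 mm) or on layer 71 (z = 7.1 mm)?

layer 71 (z = 7.1 mm)

Layer 108 (z = 10.8): the cube is present — its section is the full 15.5×27.5 rectangle (perimeter 86.00 mm); the cube at (12.5, 1.5) is not intersected at this z (z outside [-2, 9]); the cube at (5.5, 10.5) is not intersected at this z (z outside [1, 10.5]); After the difference (first − rest): none of the subtracted shapes is present at this height, so the 15.5×27.5 cube is unchanged — boundary = 86.00 mm. So its perimeter = 86.00 mm. Layer 71 (z = 7.1): the cube (footprint 15.5×27.5) is included at this height (perimeter 86.00 mm); the 27×24 cube at (12.5, 1.5) contributes its full rectangle (perimeter 102.00 mm); the cube at (5.5, 10.5) is present — its section is the full 18×14 rectangle (perimeter 64.00 mm); After the difference (first − rest): starting from the 15.5×27.5 cube, the 27×24 cube at (12.5, 1.5) partially overlaps it — only the 72.00 mm² overlap (of its 648.00 mm²) is removed, clipping the outline; the 18×14 cube at (5.5, 10.5) partially overlaps it — only the 98.00 mm² overlap (of its 252.00 mm²) is removed, clipping the outline — boundary = 106.00 mm. So its perimeter = 106.00 mm. Layer 71 is larger (106.00 vs 86.00 mm).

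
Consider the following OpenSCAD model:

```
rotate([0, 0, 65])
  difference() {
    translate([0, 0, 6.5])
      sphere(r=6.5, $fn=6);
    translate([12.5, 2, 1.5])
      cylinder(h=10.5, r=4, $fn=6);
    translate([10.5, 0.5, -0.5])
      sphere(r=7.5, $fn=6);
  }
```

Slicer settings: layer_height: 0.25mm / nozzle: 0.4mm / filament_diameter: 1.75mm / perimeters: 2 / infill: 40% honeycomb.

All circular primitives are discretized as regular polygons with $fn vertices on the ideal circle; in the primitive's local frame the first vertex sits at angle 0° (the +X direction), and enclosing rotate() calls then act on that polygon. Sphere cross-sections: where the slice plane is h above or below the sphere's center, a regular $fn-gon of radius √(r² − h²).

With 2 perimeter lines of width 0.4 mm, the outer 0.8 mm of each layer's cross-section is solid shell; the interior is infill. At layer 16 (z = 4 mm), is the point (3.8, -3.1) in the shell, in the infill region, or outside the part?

shell

At z = 4 mm: the r=6.5 sphere slices to a regular 6-gon of circumradius 6.000 (√(r²−h²) with h=2.5 from center); the cylinder at (12.5, 2): section is a regular 6-gon, circumradius r=4; the r=7.5 sphere at (10.5, 0.5) slices to a regular 6-gon of circumradius 6.000 (√(r²−h²) with h=4.5 from center); Taking the first minus the rest: starting from the r=6.5 sphere, the r=4 cylinder at (12.5, 2) misses the remaining region (no effect); the r=7.5 sphere at (10.5, 0.5) partially overlaps it — only the 1.88 mm² overlap (of its 93.53 mm²) is removed, clipping the outline — 1 connected region; (whole slice rotated 65° about Z — lengths, areas and connectivity unchanged). Overall, the cross-section is a single solid region. Undo the 65° rotation: the query point maps to (-1.204, -4.754) in the un-rotated model frame. The nearest boundary edge runs (3.00, -5.20)→(-3.00, -5.20); distance from the point to it = 0.44 mm. The point is inside the cross-section, 0.44 mm from the nearest boundary — within the 0.8 mm shell band (2 × 0.4).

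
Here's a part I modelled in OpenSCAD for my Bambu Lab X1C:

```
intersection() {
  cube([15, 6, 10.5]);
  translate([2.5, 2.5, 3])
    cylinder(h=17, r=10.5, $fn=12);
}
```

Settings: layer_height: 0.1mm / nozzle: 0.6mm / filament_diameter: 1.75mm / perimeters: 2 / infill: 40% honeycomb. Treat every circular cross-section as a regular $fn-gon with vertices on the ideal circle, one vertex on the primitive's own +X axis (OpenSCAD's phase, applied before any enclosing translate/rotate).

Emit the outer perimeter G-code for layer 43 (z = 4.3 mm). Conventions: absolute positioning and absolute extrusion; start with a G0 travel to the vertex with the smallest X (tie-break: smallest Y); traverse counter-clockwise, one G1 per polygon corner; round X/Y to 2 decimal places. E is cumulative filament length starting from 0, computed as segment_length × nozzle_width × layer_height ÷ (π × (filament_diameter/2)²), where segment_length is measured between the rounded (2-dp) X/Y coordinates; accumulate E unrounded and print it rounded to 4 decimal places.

G0 X0.00 Y0.00 Z4.30
G1 X12.33 Y0.00 E0.3076
G1 X13.00 Y2.50 E0.3721
G1 X12.06 Y6.00 E0.4625
G1 X0.00 Y6.00 E0.7634
G1 X0.00 Y0.00 E0.9130

At z = 4.3 mm: the cube is present — its section is the full 15×6 rectangle; the r=10.5 cylinder at (2.5, 2.5) contributes a regular 12-gon of circumradius 10.5; Taking the intersection: the r=10.5 cylinder at (2.5, 2.5) partially overlaps the 15×6 cube; clipping to the common part keeps 75.52 mm² — 1 connected region. The outline is a single polygon with 5 vertices. Extrusion per mm of travel: 0.6 × 0.1 / (π × 0.875²) = 0.024945. Accumulating E over each segment gives final E = 0.9130.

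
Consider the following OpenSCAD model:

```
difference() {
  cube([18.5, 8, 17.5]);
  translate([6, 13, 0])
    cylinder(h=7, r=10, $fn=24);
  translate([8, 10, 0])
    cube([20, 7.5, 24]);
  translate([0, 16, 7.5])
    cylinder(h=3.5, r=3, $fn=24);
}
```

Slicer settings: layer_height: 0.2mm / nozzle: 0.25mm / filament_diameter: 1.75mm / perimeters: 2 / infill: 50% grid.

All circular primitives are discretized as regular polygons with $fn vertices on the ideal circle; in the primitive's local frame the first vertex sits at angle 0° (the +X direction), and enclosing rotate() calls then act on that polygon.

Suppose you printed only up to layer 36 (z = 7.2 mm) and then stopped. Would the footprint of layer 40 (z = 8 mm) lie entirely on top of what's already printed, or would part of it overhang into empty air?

entirely on top

Compare the two slices. At z = 7.2: the cube is present — its section is the full 18.5×8 rectangle (area 148.00 mm²); the cylinder at (6, 13) is not intersected at this z (z outside [0, 7]); the cube at (8, 10) is present — its section is the full 20×7.5 rectangle (area 150.00 mm²); the cylinder at (0, 16) does not reach this height (z outside [7.5, 11]); Taking the first minus the rest: starting from the 18.5×8 cube (148.00 mm²), the 20×7.5 cube at (8, 10) misses the remaining region (no effect) — area = 148.00 mm². At z = 8: the 18.5×8 cube contributes its full rectangle (area 148.00 mm²); the cylinder at (6, 13) is absent (z outside [0, 7]); the 20×7.5 cube at (8, 10) contributes its full rectangle (area 150.00 mm²); the r=3 cylinder at (0, 16) contributes a regular 24-gon of circumradius 3 (area = (24/2)·3.000²·sin(360°/24) = 27.95 mm²); Taking the first minus the rest: starting from the 18.5×8 cube (148.00 mm²), the 20×7.5 cube at (8, 10) misses the remaining region (no effect); the r=3 cylinder at (0, 16) misses the remaining region (no effect) — area = 148.00 mm². Checking containment: the cross-section at z = 8 is a subset of the cross-section at z = 7.2.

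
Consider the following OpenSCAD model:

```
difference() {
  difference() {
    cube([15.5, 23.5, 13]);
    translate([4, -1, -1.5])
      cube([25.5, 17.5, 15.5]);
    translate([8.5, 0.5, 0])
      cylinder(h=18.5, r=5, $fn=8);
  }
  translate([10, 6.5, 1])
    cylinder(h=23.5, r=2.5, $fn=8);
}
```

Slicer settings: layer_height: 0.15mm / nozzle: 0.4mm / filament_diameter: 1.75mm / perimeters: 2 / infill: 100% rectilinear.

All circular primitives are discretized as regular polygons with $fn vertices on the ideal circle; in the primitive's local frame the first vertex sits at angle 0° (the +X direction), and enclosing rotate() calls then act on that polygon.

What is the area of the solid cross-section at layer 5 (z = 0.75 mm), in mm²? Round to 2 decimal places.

174.00 mm²

At z = 0.75 mm: the cube is present — its section is the full 15.5×23.5 rectangle (area 364.25 mm²); the 25.5×17.5 cube at (4, -1) contributes its full rectangle (area 446.25 mm²); the cylinder at (8.5, 0.5): section is a regular 8-gon, circumradius r=5 (area = (8/2)·5.000²·sin(360°/8) = 70.71 mm²); Taking the first minus the rest: starting from the 15.5×23.5 cube (364.25 mm²), the 25.5×17.5 cube at (4, -1) partially overlaps it — only the 189.75 mm² overlap (of its 446.25 mm²) is removed, clipping the outline; the r=5 cylinder at (8.5, 0.5) partially overlaps it — only the 0.50 mm² overlap (of its 70.71 mm²) is removed, clipping the outline — area = 174.00 mm²; the cylinder at (10, 6.5) is absent (z outside [1, 24.5]); Taking the first minus the rest: none of the subtracted shapes is present at this height, so the result so far is unchanged — area = 174.00 mm². Overall, the cross-section is a single solid region. Net area = 174.00 mm².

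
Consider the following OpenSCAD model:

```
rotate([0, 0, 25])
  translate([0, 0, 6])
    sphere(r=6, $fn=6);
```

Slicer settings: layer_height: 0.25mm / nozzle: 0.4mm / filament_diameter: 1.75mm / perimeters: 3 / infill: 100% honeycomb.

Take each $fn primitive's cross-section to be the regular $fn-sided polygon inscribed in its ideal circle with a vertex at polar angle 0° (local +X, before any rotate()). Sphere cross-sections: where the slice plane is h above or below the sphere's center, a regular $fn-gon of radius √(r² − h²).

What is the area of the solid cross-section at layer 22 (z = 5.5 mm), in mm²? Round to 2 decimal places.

92.88 mm²

At z = 5.5 mm: the r=6 sphere slices to a regular 6-gon of circumradius 5.979 (√(r²−h²) with h=0.5 from center) (area = (6/2)·5.979²·sin(360°/6) = 92.88 mm²); (whole slice rotated 25° about Z — lengths, areas and connectivity unchanged). Overall, the cross-section is a single solid region. Net area = 92.88 mm².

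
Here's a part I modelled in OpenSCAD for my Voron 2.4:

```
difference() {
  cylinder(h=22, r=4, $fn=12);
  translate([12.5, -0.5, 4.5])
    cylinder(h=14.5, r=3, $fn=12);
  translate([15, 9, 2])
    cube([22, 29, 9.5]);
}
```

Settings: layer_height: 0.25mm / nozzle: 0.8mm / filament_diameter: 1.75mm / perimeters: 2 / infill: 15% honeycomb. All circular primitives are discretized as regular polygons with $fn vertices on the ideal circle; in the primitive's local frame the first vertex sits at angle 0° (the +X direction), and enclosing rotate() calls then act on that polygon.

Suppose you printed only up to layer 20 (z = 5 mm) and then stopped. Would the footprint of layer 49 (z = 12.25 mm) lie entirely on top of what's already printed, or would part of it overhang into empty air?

entirely on top

Compare the two slices. At z = 5: the r=4 cylinder gives a regular 12-gon of circumradius 4 (constant along its height) (area = (12/2)·4.000²·sin(360°/12) = 48.00 mm²); the cylinder at (12.5, -0.5): section is a regular 12-gon, circumradius r=3 (area = (12/2)·3.000²·sin(360°/12) = 27.00 mm²); the cube at (15, 9) is present — its section is the full 22×29 rectangle (area 638.00 mm²); Taking the first minus the rest: starting from the r=4 cylinder (48.00 mm²), the r=3 cylinder at (12.5, -0.5) misses the remaining region (no effect); the 22×29 cube at (15, 9) misses the remaining region (no effect) — area = 48.00 mm². At z = 12.25: the cylinder: section is a regular 12-gon, circumradius r=4 (area = (12/2)·4.000²·sin(360°/12) = 48.00 mm²); the r=3 cylinder at (12.5, -0.5) gives a regular 12-gon of circumradius 3 (constant along its height) (area = (12/2)·3.000²·sin(360°/12) = 27.00 mm²); the cube at (15, 9) does not reach this height (z outside [2, 11.5]); Subtracting the remaining from the first: starting from the r=4 cylinder (48.00 mm²), the r=3 cylinder at (12.5, -0.5) misses the remaining region (no effect) — area = 48.00 mm². Checking containment: the cross-section at z = 12.25 is a subset of the cross-section at z = 5.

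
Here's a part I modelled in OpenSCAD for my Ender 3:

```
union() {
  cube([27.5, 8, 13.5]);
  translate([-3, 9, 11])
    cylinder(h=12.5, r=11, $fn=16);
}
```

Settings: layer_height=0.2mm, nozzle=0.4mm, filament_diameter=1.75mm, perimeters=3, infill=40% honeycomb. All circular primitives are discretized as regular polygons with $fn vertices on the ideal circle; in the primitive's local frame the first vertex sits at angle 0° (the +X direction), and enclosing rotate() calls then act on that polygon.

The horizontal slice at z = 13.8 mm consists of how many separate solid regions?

At z = 13.8 mm: the cube is absent (z outside [0, 13.5]); the r=11 cylinder at (-3, 9) gives a regular 16-gon of circumradius 11 (constant along its height); Taking the union: only the r=11 cylinder at (-3, 9) is present, so the union is just that shape — 1 connected region. The result has 1 disconnected region.

1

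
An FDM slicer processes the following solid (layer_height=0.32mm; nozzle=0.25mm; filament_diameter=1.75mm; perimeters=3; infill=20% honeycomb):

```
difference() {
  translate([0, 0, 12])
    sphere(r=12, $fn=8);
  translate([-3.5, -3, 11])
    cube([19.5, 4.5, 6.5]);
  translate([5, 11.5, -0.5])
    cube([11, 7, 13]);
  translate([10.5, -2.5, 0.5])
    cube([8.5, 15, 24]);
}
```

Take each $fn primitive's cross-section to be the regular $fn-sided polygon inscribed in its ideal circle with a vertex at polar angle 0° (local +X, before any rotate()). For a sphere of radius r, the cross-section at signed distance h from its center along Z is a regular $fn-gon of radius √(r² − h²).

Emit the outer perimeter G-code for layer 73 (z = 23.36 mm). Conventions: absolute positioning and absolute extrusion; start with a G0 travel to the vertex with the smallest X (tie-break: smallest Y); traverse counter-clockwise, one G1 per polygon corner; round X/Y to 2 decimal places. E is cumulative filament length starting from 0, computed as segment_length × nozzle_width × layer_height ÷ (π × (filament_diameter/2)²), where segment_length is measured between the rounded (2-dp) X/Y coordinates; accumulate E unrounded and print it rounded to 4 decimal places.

At z = 23.36 mm: the r=12 sphere slices to a regular 8-gon of circumradius 3.867 (√(r²−h²) with h=11.36 from center); the cube at (-3.5, -3) does not reach this height (z outside [11, 17.5]); the cube at (5, 11.5) does not reach this height (z outside [-0.5, 12.5]); the cube at (10.5, -2.5) is present — its section is the full 8.5×15 rectangle; Subtracting the remaining from the first: starting from the r=12 sphere, the 8.5×15 cube at (10.5, -2.5) misses the remaining region (no effect) — 1 connected region. The outline is a single polygon with 8 vertices. Extrusion per mm of travel: 0.25 × 0.32 / (π × 0.875²) = 0.033260. Accumulating E over each segment gives final E = 0.7872.

G0 X-3.87 Y0.00 Z23.36
G1 X-2.73 Y-2.73 E0.0984
G1 X0.00 Y-3.87 E0.1968
G1 X2.73 Y-2.73 E0.2952
G1 X3.87 Y0.00 E0.3936
G1 X2.73 Y2.73 E0.4920
G1 X0.00 Y3.87 E0.5904
G1 X-2.73 Y2.73 E0.6888
G1 X-3.87 Y0.00 E0.7872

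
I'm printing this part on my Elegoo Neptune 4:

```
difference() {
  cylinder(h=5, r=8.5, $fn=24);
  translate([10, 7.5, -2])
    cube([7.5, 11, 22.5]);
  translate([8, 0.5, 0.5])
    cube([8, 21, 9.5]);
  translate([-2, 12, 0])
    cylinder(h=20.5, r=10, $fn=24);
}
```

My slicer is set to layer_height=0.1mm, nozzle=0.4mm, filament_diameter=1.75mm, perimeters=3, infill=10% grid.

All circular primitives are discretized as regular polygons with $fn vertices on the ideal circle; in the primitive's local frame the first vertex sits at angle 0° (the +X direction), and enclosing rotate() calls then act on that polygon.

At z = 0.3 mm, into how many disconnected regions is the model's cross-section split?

1

At z = 0.3 mm: the r=8.5 cylinder contributes a regular 24-gon of circumradius 8.5; the cube at (10, 7.5) is present — its section is the full 7.5×11 rectangle; the cube at (8, 0.5) is not intersected at this z (z outside [0.5, 10]); the r=10 cylinder at (-2, 12) gives a regular 24-gon of circumradius 10 (constant along its height); After the difference (first − rest): starting from the r=8.5 cylinder, the 7.5×11 cube at (10, 7.5) misses the remaining region (no effect); the r=10 cylinder at (-2, 12) partially overlaps it — only the 59.26 mm² overlap (of its 310.58 mm²) is removed, clipping the outline — 1 connected region. The result has 1 disconnected region.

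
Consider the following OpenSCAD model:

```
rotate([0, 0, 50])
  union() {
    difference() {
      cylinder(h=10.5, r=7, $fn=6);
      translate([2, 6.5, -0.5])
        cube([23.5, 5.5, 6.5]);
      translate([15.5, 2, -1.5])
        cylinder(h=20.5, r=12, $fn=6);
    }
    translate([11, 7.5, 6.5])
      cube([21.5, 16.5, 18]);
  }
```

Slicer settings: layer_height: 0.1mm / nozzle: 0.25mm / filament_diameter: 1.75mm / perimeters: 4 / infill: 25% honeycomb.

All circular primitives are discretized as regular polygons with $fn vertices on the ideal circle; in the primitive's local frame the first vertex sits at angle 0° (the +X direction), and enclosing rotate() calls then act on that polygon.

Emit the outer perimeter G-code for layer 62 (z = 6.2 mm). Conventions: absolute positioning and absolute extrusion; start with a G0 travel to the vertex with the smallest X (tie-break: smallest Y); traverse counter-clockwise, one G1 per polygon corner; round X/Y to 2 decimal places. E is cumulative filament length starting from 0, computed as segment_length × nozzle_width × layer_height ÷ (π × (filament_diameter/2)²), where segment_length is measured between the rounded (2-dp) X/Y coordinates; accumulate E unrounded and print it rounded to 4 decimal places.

At z = 6.2 mm: the r=7 cylinder gives a regular 6-gon of circumradius 7 (constant along its height); the cube at (2, 6.5) is not intersected at this z (z outside [-0.5, 6]); the cylinder at (15.5, 2): section is a regular 6-gon, circumradius r=12; After the difference (first − rest): starting from the r=7 cylinder, the r=12 cylinder at (15.5, 2) partially overlaps it — only the 9.45 mm² overlap (of its 374.12 mm²) is removed, clipping the outline — 1 connected region; the cube at (11, 7.5) is not intersected at this z (z outside [6.5, 24.5]); Merging all regions: only the result so far is present, so the union is just that shape — 1 connected region; (whole slice rotated 50° about Z — lengths, areas and connectivity unchanged). The outline is a single polygon with 8 vertices. Extrusion per mm of travel: 0.25 × 0.1 / (π × 0.875²) = 0.010394. Accumulating E over each segment gives final E = 0.4365.

G0 X-6.89 Y1.22 Z6.20
G1 X-4.50 Y-5.36 E0.0728
G1 X2.39 Y-6.58 E0.1455
G1 X6.89 Y-1.22 E0.2182
G1 X5.30 Y3.16 E0.2667
G1 X0.72 Y3.97 E0.3150
G1 X-0.08 Y6.17 E0.3393
G1 X-2.39 Y6.58 E0.3637
G1 X-6.89 Y1.22 E0.4365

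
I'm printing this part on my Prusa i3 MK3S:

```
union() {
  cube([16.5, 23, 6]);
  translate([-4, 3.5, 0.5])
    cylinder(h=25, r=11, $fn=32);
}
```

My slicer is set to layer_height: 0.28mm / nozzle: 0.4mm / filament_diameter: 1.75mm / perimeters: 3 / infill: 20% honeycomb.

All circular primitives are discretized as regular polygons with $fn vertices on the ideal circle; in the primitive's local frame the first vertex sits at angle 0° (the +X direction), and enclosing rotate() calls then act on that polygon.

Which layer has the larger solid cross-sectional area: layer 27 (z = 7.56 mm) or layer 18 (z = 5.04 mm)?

layer 18 (z = 5.04 mm)

Layer 27 (z = 7.56): the cube does not reach this height (z outside [0, 6]); the cylinder at (-4, 3.5): section is a regular 32-gon, circumradius r=11 (area = (32/2)·11.000²·sin(360°/32) = 377.69 mm²); Merging all regions: only the r=11 cylinder at (-4, 3.5) is present, so the union is just that shape — area = 377.69 mm². So its area = 377.69 mm². Layer 18 (z = 5.04): the cube is present — its section is the full 16.5×23 rectangle (area 379.50 mm²); the r=11 cylinder at (-4, 3.5) gives a regular 32-gon of circumradius 11 (constant along its height) (area = (32/2)·11.000²·sin(360°/32) = 377.69 mm²); Combining (union): the regions partially overlap — summed areas 757.19 mm² minus the doubly-counted overlap 75.27 mm² gives 681.92 mm² — area = 681.92 mm². So its area = 681.92 mm². Layer 18 is larger (681.92 vs 377.69 mm²).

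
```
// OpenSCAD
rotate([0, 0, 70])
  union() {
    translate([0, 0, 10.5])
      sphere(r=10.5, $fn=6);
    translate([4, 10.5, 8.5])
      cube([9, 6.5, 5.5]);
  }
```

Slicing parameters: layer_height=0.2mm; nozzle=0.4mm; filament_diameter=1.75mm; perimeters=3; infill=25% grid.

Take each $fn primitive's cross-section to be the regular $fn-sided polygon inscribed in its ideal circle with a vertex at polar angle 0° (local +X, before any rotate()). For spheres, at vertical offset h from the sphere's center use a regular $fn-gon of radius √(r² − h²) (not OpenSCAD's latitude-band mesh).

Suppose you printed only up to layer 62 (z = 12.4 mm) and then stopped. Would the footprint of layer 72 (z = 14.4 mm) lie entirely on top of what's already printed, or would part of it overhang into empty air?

Compare the two slices. At z = 12.4: the sphere: section is a regular 6-gon, circumradius = √(r²−h²) = √(10.5²−1.9²) = 10.327 (area = (6/2)·10.327²·sin(360°/6) = 277.06 mm²); the cube at (4, 10.5) is present — its section is the full 9×6.5 rectangle (area 58.50 mm²); Taking the union: the 2 present regions are separate (no shared area or edge), so areas and boundary lengths simply add and each stays a separate island — area = 335.56 mm²; (rotated 70° about Z; rotation is an isometry so areas/perimeters/island counts are preserved). At z = 14.4: the sphere: section is a regular 6-gon, circumradius = √(r²−h²) = √(10.5²−3.9²) = 9.749 (area = (6/2)·9.749²·sin(360°/6) = 246.92 mm²); the cube at (4, 10.5) is absent (z outside [8.5, 14]); Taking the union: only the r=10.5 sphere is present, so the union is just that shape — area = 246.92 mm²; (rotated 70° about Z; rotation is an isometry so areas/perimeters/island counts are preserved). Checking containment: the cross-section at z = 14.4 is a subset of the cross-section at z = 12.4.

entirely on top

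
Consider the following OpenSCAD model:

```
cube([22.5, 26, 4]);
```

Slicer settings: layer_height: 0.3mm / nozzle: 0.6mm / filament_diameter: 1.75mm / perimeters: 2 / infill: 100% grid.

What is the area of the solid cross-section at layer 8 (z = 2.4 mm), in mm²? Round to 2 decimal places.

585.00 mm²

At z = 2.4 mm: the cube is present — its section is the full 22.5×26 rectangle (area 585.00 mm²). Overall, the cross-section is a single solid region. Net area = 585.00 mm².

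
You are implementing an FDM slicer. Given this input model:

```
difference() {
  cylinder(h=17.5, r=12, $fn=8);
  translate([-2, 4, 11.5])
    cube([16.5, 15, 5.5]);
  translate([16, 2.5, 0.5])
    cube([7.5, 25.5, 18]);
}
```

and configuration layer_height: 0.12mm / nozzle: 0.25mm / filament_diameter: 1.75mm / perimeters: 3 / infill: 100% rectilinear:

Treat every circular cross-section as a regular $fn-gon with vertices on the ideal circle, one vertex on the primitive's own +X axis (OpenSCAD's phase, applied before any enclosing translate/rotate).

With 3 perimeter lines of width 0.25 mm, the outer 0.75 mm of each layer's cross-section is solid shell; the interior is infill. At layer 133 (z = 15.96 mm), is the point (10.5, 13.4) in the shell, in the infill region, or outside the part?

At z = 15.96 mm: the r=12 cylinder contributes a regular 8-gon of circumradius 12; the cube at (-2, 4) is present — its section is the full 16.5×15 rectangle; the cube at (16, 2.5) (footprint 7.5×25.5) is included at this height; Taking the first minus the rest: starting from the r=12 cylinder, the 16.5×15 cube at (-2, 4) partially overlaps it — only the 72.31 mm² overlap (of its 247.50 mm²) is removed, clipping the outline; the 7.5×25.5 cube at (16, 2.5) misses the remaining region (no effect) — 1 connected region. Overall, the cross-section is a single solid region. The nearest boundary edge runs (-2.00, 4.00)→(10.34, 4.00); distance from the point to it = 9.40 mm. The point is not inside any of the regions above, so it lies outside the cross-section (9.40 mm from the nearest boundary).

outside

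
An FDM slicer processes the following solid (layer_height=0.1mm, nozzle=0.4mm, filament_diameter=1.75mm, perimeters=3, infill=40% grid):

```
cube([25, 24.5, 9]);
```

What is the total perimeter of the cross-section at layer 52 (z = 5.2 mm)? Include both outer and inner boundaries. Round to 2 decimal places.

99.00 mm

At z = 5.2 mm: the cube (footprint 25×24.5) is included at this height (perimeter 99.00 mm). Overall, the cross-section is a single solid region. Total boundary length (outer) = 99.00 mm.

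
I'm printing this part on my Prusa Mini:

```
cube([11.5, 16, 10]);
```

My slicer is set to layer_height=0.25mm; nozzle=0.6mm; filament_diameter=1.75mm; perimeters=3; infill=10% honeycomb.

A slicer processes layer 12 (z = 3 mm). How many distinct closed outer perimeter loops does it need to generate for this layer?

At z = 3 mm: the cube is present — its section is the full 11.5×16 rectangle. The result has 1 disconnected region.

1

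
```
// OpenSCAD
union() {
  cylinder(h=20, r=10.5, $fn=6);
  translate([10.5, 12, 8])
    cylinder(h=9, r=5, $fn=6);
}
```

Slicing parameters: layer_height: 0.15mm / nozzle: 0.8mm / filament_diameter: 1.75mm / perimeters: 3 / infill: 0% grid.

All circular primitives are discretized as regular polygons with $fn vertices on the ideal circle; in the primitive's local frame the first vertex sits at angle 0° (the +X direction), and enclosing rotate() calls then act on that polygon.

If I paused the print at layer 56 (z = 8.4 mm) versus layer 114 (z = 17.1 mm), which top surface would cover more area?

layer 56 (z = 8.4 mm)

Layer 56 (z = 8.4): the r=10.5 cylinder contributes a regular 6-gon of circumradius 10.5 (area = (6/2)·10.500²·sin(360°/6) = 286.44 mm²); the cylinder at (10.5, 12): section is a regular 6-gon, circumradius r=5 (area = (6/2)·5.000²·sin(360°/6) = 64.95 mm²); Merging all regions: the 2 present regions are separate (no shared area or edge), so areas and boundary lengths simply add and each stays a separate island — area = 351.39 mm². So its area = 351.39 mm². Layer 114 (z = 17.1): the r=10.5 cylinder contributes a regular 6-gon of circumradius 10.5 (area = (6/2)·10.500²·sin(360°/6) = 286.44 mm²); the cylinder at (10.5, 12) is not intersected at this z (z outside [8, 17]); Combining (union): only the r=10.5 cylinder is present, so the union is just that shape — area = 286.44 mm². So its area = 286.44 mm². Layer 56 is larger (351.39 vs 286.44 mm²).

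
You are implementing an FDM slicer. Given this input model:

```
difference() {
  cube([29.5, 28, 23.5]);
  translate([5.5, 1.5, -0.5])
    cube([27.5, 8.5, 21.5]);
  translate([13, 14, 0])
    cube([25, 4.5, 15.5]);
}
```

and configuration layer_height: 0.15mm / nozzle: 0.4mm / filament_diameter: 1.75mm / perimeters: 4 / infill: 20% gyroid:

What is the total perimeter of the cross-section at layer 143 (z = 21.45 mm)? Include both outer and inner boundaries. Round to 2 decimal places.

115.00 mm

At z = 21.45 mm: the 29.5×28 cube contributes its full rectangle (perimeter 115.00 mm); the cube at (5.5, 1.5) does not reach this height (z outside [-0.5, 21]); the cube at (13, 14) is not intersected at this z (z outside [0, 15.5]); Taking the first minus the rest: none of the subtracted shapes is present at this height, so the 29.5×28 cube is unchanged — boundary = 115.00 mm. Overall, the cross-section is a single solid region. Total boundary length (outer) = 115.00 mm.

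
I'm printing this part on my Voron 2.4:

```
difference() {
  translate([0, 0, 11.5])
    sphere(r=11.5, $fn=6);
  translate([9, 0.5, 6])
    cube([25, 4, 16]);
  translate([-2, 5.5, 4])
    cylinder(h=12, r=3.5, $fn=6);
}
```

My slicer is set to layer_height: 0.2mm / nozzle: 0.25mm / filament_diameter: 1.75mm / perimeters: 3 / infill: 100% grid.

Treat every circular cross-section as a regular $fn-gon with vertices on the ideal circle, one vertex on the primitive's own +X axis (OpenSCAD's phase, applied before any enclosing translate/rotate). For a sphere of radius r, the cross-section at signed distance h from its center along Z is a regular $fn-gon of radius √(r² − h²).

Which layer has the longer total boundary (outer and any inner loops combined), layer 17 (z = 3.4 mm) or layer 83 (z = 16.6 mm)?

layer 83 (z = 16.6 mm)

Layer 17 (z = 3.4): the r=11.5 sphere contributes a regular 6-gon of circumradius √(11.5²−8.1²) = 8.163 (perimeter = 2·6·8.163·sin(180°/6) = 48.98 mm); the cube at (9, 0.5) does not reach this height (z outside [6, 22]); the cylinder at (-2, 5.5) is not intersected at this z (z outside [4, 16]); Taking the first minus the rest: none of the subtracted shapes is present at this height, so the r=11.5 sphere is unchanged — boundary = 48.98 mm. So its perimeter = 48.98 mm. Layer 83 (z = 16.6): the r=11.5 sphere contributes a regular 6-gon of circumradius √(11.5²−5.1²) = 10.307 (perimeter = 2·6·10.307·sin(180°/6) = 61.84 mm); the cube at (9, 0.5) (footprint 25×4) is included at this height (perimeter 58.00 mm); the cylinder at (-2, 5.5) does not reach this height (z outside [4, 16]); Subtracting the remaining from the first: starting from the r=11.5 sphere, the 25×4 cube at (9, 0.5) partially overlaps it — only the 0.90 mm² overlap (of its 100.00 mm²) is removed, clipping the outline — boundary = 62.59 mm. So its perimeter = 62.59 mm. Layer 83 is larger (62.59 vs 48.98 mm).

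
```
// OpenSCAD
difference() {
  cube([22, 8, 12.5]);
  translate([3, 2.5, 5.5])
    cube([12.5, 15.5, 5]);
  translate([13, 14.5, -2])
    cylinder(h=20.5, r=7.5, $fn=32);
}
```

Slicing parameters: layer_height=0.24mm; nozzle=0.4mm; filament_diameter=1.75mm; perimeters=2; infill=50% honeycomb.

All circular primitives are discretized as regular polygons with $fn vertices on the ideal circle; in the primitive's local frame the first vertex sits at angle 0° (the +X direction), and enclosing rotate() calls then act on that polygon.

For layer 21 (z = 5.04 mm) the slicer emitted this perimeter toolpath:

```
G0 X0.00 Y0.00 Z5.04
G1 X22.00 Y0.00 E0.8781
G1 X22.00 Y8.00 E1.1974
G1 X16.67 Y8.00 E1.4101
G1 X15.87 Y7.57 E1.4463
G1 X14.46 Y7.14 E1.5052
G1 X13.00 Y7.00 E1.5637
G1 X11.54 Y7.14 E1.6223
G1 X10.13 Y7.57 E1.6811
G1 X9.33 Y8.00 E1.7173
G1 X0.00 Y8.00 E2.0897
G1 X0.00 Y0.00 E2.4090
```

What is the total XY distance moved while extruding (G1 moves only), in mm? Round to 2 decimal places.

Sum the Euclidean lengths of each G1 segment: total = 60.36 mm.

60.36 mm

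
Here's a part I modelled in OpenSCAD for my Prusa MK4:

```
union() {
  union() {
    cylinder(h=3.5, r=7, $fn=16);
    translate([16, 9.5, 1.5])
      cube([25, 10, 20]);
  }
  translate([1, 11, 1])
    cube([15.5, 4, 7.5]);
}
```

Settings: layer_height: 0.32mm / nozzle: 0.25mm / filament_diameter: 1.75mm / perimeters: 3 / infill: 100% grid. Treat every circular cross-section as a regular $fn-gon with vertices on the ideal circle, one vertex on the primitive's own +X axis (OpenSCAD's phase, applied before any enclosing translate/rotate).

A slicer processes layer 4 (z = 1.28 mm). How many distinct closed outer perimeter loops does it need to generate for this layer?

2

At z = 1.28 mm: the r=7 cylinder contributes a regular 16-gon of circumradius 7; the cube at (16, 9.5) is absent (z outside [1.5, 21.5]); Taking the union: only the r=7 cylinder is present, so the union is just that shape — 1 connected region; the cube at (1, 11) (footprint 15.5×4) is included at this height; Combining (union): the 2 present regions are separate (no shared area or edge), so areas and boundary lengths simply add and each stays a separate island — 2 connected regions. The result has 2 disconnected regions.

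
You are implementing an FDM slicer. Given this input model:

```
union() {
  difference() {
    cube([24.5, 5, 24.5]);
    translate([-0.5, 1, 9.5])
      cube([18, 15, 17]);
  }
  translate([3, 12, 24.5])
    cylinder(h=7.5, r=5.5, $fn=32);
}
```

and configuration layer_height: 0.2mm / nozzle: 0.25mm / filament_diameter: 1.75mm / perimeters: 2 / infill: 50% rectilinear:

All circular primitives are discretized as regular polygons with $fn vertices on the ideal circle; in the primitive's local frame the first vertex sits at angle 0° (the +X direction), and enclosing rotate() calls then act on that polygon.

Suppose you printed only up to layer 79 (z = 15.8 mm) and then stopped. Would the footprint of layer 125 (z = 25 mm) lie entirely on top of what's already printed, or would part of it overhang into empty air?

part overhangs

Compare the two slices. At z = 15.8: the cube is present — its section is the full 24.5×5 rectangle (area 122.50 mm²); the cube at (-0.5, 1) (footprint 18×15) is included at this height (area 270.00 mm²); Subtracting the remaining from the first: starting from the 24.5×5 cube (122.50 mm²), the 18×15 cube at (-0.5, 1) partially overlaps it — only the 70.00 mm² overlap (of its 270.00 mm²) is removed, clipping the outline — area = 52.50 mm²; the cylinder at (3, 12) does not reach this height (z outside [24.5, 32]); Taking the union: only that combined region is present, so the union is just that shape — area = 52.50 mm². At z = 25: the cube does not reach this height (z outside [0, 24.5]); the 18×15 cube at (-0.5, 1) contributes its full rectangle (area 270.00 mm²); Taking the first minus the rest: the first operand is absent here, so nothing remains; the r=5.5 cylinder at (3, 12) gives a regular 32-gon of circumradius 5.5 (constant along its height) (area = (32/2)·5.500²·sin(360°/32) = 94.42 mm²); Merging all regions: only the r=5.5 cylinder at (3, 12) is present, so the union is just that shape — area = 94.42 mm². Checking containment: at z = 25 the cross-section extends beyond the z = 15.8 cross-section by about 94.42 mm².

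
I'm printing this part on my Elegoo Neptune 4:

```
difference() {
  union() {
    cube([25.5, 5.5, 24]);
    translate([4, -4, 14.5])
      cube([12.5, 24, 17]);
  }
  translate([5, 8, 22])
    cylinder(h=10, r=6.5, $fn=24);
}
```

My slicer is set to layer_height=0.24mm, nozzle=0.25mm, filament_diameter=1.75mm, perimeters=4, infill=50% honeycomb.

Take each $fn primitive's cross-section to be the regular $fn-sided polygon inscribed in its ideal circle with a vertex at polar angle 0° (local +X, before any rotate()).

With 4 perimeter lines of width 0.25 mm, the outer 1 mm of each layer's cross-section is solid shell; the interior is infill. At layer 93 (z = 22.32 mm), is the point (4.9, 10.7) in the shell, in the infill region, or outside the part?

outside

At z = 22.32 mm: the cube is present — its section is the full 25.5×5.5 rectangle; the cube at (4, -4) (footprint 12.5×24) is included at this height; Taking the union: the regions partially overlap (shared area 68.75 mm²), so overlapping operands fuse into one piece — 1 connected region; the r=6.5 cylinder at (5, 8) contributes a regular 24-gon of circumradius 6.5; Subtracting the remaining from the first: starting from that combined region, the r=6.5 cylinder at (5, 8) partially overlaps it — only the 90.76 mm² overlap (of its 131.22 mm²) is removed, clipping the outline — 1 connected region. Overall, the cross-section is a single solid region. The nearest boundary edge runs (5.00, 14.50)→(4.00, 14.37); distance from the point to it = 3.75 mm. The point is not inside any of the regions above, so it lies outside the cross-section (3.75 mm from the nearest boundary).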